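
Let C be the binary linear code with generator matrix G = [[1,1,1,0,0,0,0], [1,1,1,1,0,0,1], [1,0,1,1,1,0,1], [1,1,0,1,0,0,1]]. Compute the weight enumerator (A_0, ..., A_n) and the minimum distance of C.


Weight distribution: A_0 = 1, A_1 = 1, A_2 = 4, A_3 = 4, A_4 = 3, A_5 = 3. Minimum distance d = 1.

Enumerate all 2^4 = 16 messages m ∈ F_2^4.
For each, compute codeword c = mG in F_2^7, then tally its weight.
  m = 0000 → c = 0000000, weight = 0.
  m = 1000 → c = 1110000, weight = 3.
  m = 0100 → c = 1111001, weight = 5.
  m = 1100 → c = 0001001, weight = 2.
  m = 0010 → c = 1011101, weight = 5.
  m = 1010 → c = 0101101, weight = 4.
  m = 0110 → c = 0100100, weight = 2.
  m = 1110 → c = 1010100, weight = 3.
  m = 0001 → c = 1101001, weight = 4.
  m = 1001 → c = 0011001, weight = 3.
  m = 0101 → c = 0010000, weight = 1.
  m = 1101 → c = 1100000, weight = 2.
  m = 0011 → c = 0110100, weight = 3.
  m = 1011 → c = 1000100, weight = 2.
  m = 0111 → c = 1001101, weight = 4.
  m = 1111 → c = 0111101, weight = 5.
Tally weights:
  weight 0: 1 codewords.
  weight 1: 1 codewords.
  weight 2: 4 codewords.
  weight 3: 4 codewords.
  weight 4: 3 codewords.
  weight 5: 3 codewords.
Minimum distance d = smallest w > 0 with A_w > 0 = 1.
Sanity: Σ A_w = 16 = 2^4 = 16 ✓.


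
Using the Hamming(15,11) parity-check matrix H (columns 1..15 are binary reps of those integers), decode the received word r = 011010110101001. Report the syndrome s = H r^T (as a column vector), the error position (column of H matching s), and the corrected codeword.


s = (0, 0, 1, 0)^T, error position = 2, corrected codeword c = 001010110101001

Compute s = H r^T mod 2 one row at a time:
  s_1 = 1 + 0 + 1 + 0 + 1 + 0 + 0 + 1 = 4 ≡ 0 (mod 2).
  s_2 = 0 + 1 + 0 + 1 + 1 + 0 + 0 + 1 = 4 ≡ 0 (mod 2).
  s_3 = 1 + 1 + 0 + 1 + 1 + 0 + 0 + 1 = 5 ≡ 1 (mod 2).
  s_4 = 0 + 1 + 1 + 1 + 0 + 0 + 0 + 1 = 4 ≡ 0 (mod 2).
s = (0, 0, 1, 0)^T — this equals column 2 of H (binary 0010), so error is at position 2.
Correct: flip bit 2 of r = 011010110101001 to get c = 001010110101001.


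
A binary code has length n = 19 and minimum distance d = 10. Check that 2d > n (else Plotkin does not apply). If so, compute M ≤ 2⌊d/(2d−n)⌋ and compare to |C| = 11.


Plotkin bound M ≤ 20; given |C| = 11 ≤ bound (satisfied).

Check applicability: 2d = 20, n = 19.
2d − n = 1 > 0, so Plotkin applies.
Compute d/(2d−n) = 10/1 ≈ 10.0000.
⌊d/(2d−n)⌋ = 10.
Plotkin bound: M ≤ 2·10 = 20.
Given |C| = 11, check: satisfied.
This |C| is below the Plotkin bound.


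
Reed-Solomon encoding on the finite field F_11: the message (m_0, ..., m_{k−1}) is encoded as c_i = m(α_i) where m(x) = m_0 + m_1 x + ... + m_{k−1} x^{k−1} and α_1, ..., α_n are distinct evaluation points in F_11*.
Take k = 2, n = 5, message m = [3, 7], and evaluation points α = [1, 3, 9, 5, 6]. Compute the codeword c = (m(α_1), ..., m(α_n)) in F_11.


c = [10, 2, 0, 5, 1]

Message polynomial: m(x) = 3 + 7·x (mod 11).
For each evaluation point α_i, compute m(α_i) mod 11:
  α_1 = 1: Horner steps 7 → 10, so m(1) = 10.
  α_2 = 3: Horner steps 7 → 2, so m(3) = 2.
  α_3 = 9: Horner steps 7 → 0, so m(9) = 0.
  α_4 = 5: Horner steps 7 → 5, so m(5) = 5.
  α_5 = 6: Horner steps 7 → 1, so m(6) = 1.
Codeword c = [10, 2, 0, 5, 1] ∈ F_11^5.


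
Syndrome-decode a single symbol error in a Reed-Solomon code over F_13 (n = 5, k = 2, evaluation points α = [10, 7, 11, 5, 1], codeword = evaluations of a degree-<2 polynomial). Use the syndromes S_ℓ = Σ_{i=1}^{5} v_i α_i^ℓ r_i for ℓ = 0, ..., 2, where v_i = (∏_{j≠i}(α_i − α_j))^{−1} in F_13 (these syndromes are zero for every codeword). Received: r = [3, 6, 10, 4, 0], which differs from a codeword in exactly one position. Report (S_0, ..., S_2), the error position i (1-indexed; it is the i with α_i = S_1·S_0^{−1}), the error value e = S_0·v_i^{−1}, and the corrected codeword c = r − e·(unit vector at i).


S = (9, 12, 3), error at position 1, error magnitude e = 7, c = [9, 6, 10, 4, 0].

Step 1: column multipliers v_i = (∏_{j≠i}(α_i − α_j))^{−1} mod 13.
  i = 1 (α = 10): (10−7)(10−11)(10−5)(10−1) = 3·(−1)·5·9 = −135 ≡ 8, so v_1 = 8^{−1} = 5 (mod 13).
  i = 2 (α = 7): (7−10)(7−11)(7−5)(7−1) = (−3)·(−4)·2·6 = 144 ≡ 1, so v_2 = 1^{−1} = 1 (mod 13).
  i = 3 (α = 11): (11−10)(11−7)(11−5)(11−1) = 1·4·6·10 = 240 ≡ 6, so v_3 = 6^{−1} = 11 (mod 13).
  i = 4 (α = 5): (5−10)(5−7)(5−11)(5−1) = (−5)·(−2)·(−6)·4 = −240 ≡ 7, so v_4 = 7^{−1} = 2 (mod 13).
  i = 5 (α = 1): (1−10)(1−7)(1−11)(1−5) = (−9)·(−6)·(−10)·(−4) = 2160 ≡ 2, so v_5 = 2^{−1} = 7 (mod 13).
  v = [5, 1, 11, 2, 7].
Step 2: syndromes of r = [3, 6, 10, 4, 0] (all sums mod 13).
  S_0 = Σ v_i r_i = 5·3 + 1·6 + 11·10 + 2·4 + 7·0 = 139 ≡ 9.
  S_1 = Σ v_i α_i r_i = 5·10·3 + 1·7·6 + 11·11·10 + 2·5·4 + 7·1·0 = 1442 ≡ 12.
  α_i^2 mod 13 = [9, 10, 4, 12, 1].
  S_2 = Σ v_i α_i^2 r_i = 5·9·3 + 1·10·6 + 11·4·10 + 2·12·4 + 7·1·0 = 731 ≡ 3.
  S = (9, 12, 3) ≠ 0, so r is not a codeword (an error is present).
Step 3: locate the error. For a single error e at position i, S_ℓ = v_i·e·α_i^ℓ, so α_err = S_1/S_0.
  S_0^{−1} = 9^{−1} = 3 (mod 13), so α_err = 12·3 = 36 ≡ 10 = α_1. Error position i = 1.
  Consistency check: S_2/S_1 = 3·12 = 36 ≡ 10 = α_err ✓ (single-error assumption holds).
Step 4: error magnitude e = S_0/v_1 = S_0·∏_{j≠1}(α_1 − α_j) = 9·8 = 72 ≡ 7 (mod 13).
Step 5: correct position 1: c_1 = r_1 − e = 3 − 7 ≡ 9 (mod 13). Hence c = [9, 6, 10, 4, 0].
  Check: interpolating c through the α_i gives m(x) = 12 + 1·x (degree < 2) with m(α_i) = c_i for every i, so c is indeed a codeword.


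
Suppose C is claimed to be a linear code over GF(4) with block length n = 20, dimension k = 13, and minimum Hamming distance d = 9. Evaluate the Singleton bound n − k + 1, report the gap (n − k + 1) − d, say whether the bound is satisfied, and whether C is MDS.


Singleton RHS = n − k + 1 = 8, slack = -1, bound violated (no such code; not MDS).

Singleton bound: d ≤ n − k + 1.
Here n = 20, k = 13, so n − k + 1 = 8.
Given d = 9, check d ≤ 8: NO.
Slack = (n − k + 1) − d = -1.
The slack is negative: d = 9 exceeds n − k + 1 = 8 by 1, so the Singleton bound is violated and no linear [20, 13, 9]_4 code can exist. In particular it is not MDS (MDS requires d = n − k + 1 exactly).
Description: the claimed parameters are [20, 13, 9]_4; such a code would be impossible (violates the Singleton bound).


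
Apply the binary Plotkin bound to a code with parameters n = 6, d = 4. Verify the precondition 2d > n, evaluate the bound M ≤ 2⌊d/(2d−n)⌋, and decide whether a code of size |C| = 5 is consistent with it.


Plotkin bound M ≤ 4; given |C| = 5 > bound (violated).

Check applicability: 2d = 8, n = 6.
2d − n = 2 > 0, so Plotkin applies.
Compute d/(2d−n) = 4/2 ≈ 2.0000.
⌊d/(2d−n)⌋ = 2.
Plotkin bound: M ≤ 2·2 = 4.
Given |C| = 5, check: VIOLATED.
This |C| is above the Plotkin bound, so no binary code with n = 6, d = 4 and 5 codewords exists.


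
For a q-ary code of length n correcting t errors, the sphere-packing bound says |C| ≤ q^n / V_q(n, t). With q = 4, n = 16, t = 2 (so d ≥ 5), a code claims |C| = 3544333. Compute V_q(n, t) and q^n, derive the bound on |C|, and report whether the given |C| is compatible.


V_q(n, t) = 1129, q^n = 4294967296, Hamming bound = 3804222, |C| = 3544333 ≤ bound (satisfied).

Step 1: Compute V_q(n, t) = Σ_{j=0}^2 C(n, j) (q−1)^j.
  j = 0: C(16,0)·(3)^0 = 1·1 = 1.
  j = 1: C(16,1)·(3)^1 = 16·3 = 48.
  j = 2: C(16,2)·(3)^2 = 120·9 = 1080.
  V_q(n, t) = 1 + 48 + 1080 = 1129.
Step 2: q^n = 4^16 = 4294967296.
Step 3: Hamming bound ⌊q^n / V_q(n,t)⌋ = ⌊4294967296/1129⌋ = 3804222.
Step 4: Compare |C| = 3544333 to 3804222: satisfied.
The claimed |C| lies below the Hamming bound.


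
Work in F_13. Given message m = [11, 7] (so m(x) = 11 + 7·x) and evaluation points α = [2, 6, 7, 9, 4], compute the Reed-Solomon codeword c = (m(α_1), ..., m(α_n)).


c = [12, 1, 8, 9, 0]

Message polynomial: m(x) = 11 + 7·x (mod 13).
For each evaluation point α_i, compute m(α_i) mod 13:
  α_1 = 2: Horner steps 7 → 12, so m(2) = 12.
  α_2 = 6: Horner steps 7 → 1, so m(6) = 1.
  α_3 = 7: Horner steps 7 → 8, so m(7) = 8.
  α_4 = 9: Horner steps 7 → 9, so m(9) = 9.
  α_5 = 4: Horner steps 7 → 0, so m(4) = 0.
Codeword c = [12, 1, 8, 9, 0] ∈ F_13^5.


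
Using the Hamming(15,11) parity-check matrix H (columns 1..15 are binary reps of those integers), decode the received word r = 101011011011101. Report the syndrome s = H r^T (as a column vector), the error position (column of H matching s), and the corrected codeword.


s = (0, 1, 0, 1)^T, error position = 5, corrected codeword c = 101001011011101

Compute s = H r^T mod 2 one row at a time:
  s_1 = 1 + 1 + 0 + 1 + 1 + 1 + 0 + 1 = 6 ≡ 0 (mod 2).
  s_2 = 0 + 1 + 1 + 0 + 1 + 1 + 0 + 1 = 5 ≡ 1 (mod 2).
  s_3 = 0 + 1 + 1 + 0 + 0 + 1 + 0 + 1 = 4 ≡ 0 (mod 2).
  s_4 = 1 + 1 + 1 + 0 + 1 + 1 + 1 + 1 = 7 ≡ 1 (mod 2).
s = (0, 1, 0, 1)^T — this equals column 5 of H (binary 0101), so error is at position 5.
Correct: flip bit 5 of r = 101011011011101 to get c = 101001011011101.


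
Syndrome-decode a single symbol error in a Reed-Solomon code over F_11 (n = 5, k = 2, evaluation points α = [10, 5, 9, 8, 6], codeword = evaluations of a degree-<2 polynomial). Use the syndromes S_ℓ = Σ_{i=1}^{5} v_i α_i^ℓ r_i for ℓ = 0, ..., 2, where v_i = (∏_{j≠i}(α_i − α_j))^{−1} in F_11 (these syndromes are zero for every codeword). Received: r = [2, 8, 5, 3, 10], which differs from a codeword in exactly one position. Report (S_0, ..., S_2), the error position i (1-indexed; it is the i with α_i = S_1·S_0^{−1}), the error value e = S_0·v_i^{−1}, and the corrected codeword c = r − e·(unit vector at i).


S = (4, 7, 4), error at position 1, error magnitude e = 6, c = [7, 8, 5, 3, 10].

Step 1: column multipliers v_i = (∏_{j≠i}(α_i − α_j))^{−1} mod 11.
  i = 1 (α = 10): (10−5)(10−9)(10−8)(10−6) = 5·1·2·4 = 40 ≡ 7, so v_1 = 7^{−1} = 8 (mod 11).
  i = 2 (α = 5): (5−10)(5−9)(5−8)(5−6) = (−5)·(−4)·(−3)·(−1) = 60 ≡ 5, so v_2 = 5^{−1} = 9 (mod 11).
  i = 3 (α = 9): (9−10)(9−5)(9−8)(9−6) = (−1)·4·1·3 = −12 ≡ 10, so v_3 = 10^{−1} = 10 (mod 11).
  i = 4 (α = 8): (8−10)(8−5)(8−9)(8−6) = (−2)·3·(−1)·2 = 12 ≡ 1, so v_4 = 1^{−1} = 1 (mod 11).
  i = 5 (α = 6): (6−10)(6−5)(6−9)(6−8) = (−4)·1·(−3)·(−2) = −24 ≡ 9, so v_5 = 9^{−1} = 5 (mod 11).
  v = [8, 9, 10, 1, 5].
Step 2: syndromes of r = [2, 8, 5, 3, 10] (all sums mod 11).
  S_0 = Σ v_i r_i = 8·2 + 9·8 + 10·5 + 1·3 + 5·10 = 191 ≡ 4.
  S_1 = Σ v_i α_i r_i = 8·10·2 + 9·5·8 + 10·9·5 + 1·8·3 + 5·6·10 = 1294 ≡ 7.
  α_i^2 mod 11 = [1, 3, 4, 9, 3].
  S_2 = Σ v_i α_i^2 r_i = 8·1·2 + 9·3·8 + 10·4·5 + 1·9·3 + 5·3·10 = 609 ≡ 4.
  S = (4, 7, 4) ≠ 0, so r is not a codeword (an error is present).
Step 3: locate the error. For a single error e at position i, S_ℓ = v_i·e·α_i^ℓ, so α_err = S_1/S_0.
  S_0^{−1} = 4^{−1} = 3 (mod 11), so α_err = 7·3 = 21 ≡ 10 = α_1. Error position i = 1.
  Consistency check: S_2/S_1 = 4·8 = 32 ≡ 10 = α_err ✓ (single-error assumption holds).
Step 4: error magnitude e = S_0/v_1 = S_0·∏_{j≠1}(α_1 − α_j) = 4·7 = 28 ≡ 6 (mod 11).
Step 5: correct position 1: c_1 = r_1 − e = 2 − 6 ≡ 7 (mod 11). Hence c = [7, 8, 5, 3, 10].
  Check: interpolating c through the α_i gives m(x) = 9 + 2·x (degree < 2) with m(α_i) = c_i for every i, so c is indeed a codeword.


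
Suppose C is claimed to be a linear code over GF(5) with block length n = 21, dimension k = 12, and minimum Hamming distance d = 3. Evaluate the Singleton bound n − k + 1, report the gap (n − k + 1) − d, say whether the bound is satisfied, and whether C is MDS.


Singleton RHS = n − k + 1 = 10, slack = 7, bound satisfied, not MDS.

Singleton bound: d ≤ n − k + 1.
Here n = 21, k = 12, so n − k + 1 = 10.
Given d = 3, check d ≤ 10: YES.
Slack = (n − k + 1) − d = 7.
The code is NOT MDS (slack = 7 > 0).
Description: the claimed parameters are [21, 12, 3]_5; such a code would be non-MDS.


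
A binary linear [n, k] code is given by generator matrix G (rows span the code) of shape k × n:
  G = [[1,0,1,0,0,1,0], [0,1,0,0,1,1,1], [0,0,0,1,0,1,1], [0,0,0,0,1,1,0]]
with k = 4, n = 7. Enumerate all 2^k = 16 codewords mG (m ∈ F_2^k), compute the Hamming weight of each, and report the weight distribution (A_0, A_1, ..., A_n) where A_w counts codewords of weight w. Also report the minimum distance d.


Weight distribution: A_0 = 1, A_2 = 2, A_3 = 6, A_4 = 3, A_5 = 2, A_6 = 2. Minimum distance d = 2.

Enumerate all 2^4 = 16 messages m ∈ F_2^4.
For each, compute codeword c = mG in F_2^7, then tally its weight.
  m = 0000 → c = 0000000, weight = 0.
  m = 1000 → c = 1010010, weight = 3.
  m = 0100 → c = 0100111, weight = 4.
  m = 1100 → c = 1110101, weight = 5.
  m = 0010 → c = 0001011, weight = 3.
  m = 1010 → c = 1011001, weight = 4.
  m = 0110 → c = 0101100, weight = 3.
  m = 1110 → c = 1111110, weight = 6.
  m = 0001 → c = 0000110, weight = 2.
  m = 1001 → c = 1010100, weight = 3.
  m = 0101 → c = 0100001, weight = 2.
  m = 1101 → c = 1110011, weight = 5.
  m = 0011 → c = 0001101, weight = 3.
  m = 1011 → c = 1011111, weight = 6.
  m = 0111 → c = 0101010, weight = 3.
  m = 1111 → c = 1111000, weight = 4.
Tally weights:
  weight 0: 1 codewords.
  weight 2: 2 codewords.
  weight 3: 6 codewords.
  weight 4: 3 codewords.
  weight 5: 2 codewords.
  weight 6: 2 codewords.
Minimum distance d = smallest w > 0 with A_w > 0 = 2.
Sanity: Σ A_w = 16 = 2^4 = 16 ✓.


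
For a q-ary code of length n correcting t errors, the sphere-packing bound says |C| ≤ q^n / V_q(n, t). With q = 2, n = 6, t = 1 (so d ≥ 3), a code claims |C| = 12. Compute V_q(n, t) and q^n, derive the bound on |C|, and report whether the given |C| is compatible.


V_q(n, t) = 7, q^n = 64, Hamming bound = 9, |C| = 12 > bound (violated).

Step 1: Compute V_q(n, t) = Σ_{j=0}^1 C(n, j) (q−1)^j.
  j = 0: C(6,0)·(1)^0 = 1·1 = 1.
  j = 1: C(6,1)·(1)^1 = 6·1 = 6.
  V_q(n, t) = 1 + 6 = 7.
Step 2: q^n = 2^6 = 64.
Step 3: Hamming bound ⌊q^n / V_q(n,t)⌋ = ⌊64/7⌋ = 9.
Step 4: Compare |C| = 12 to 9: violated.
The claimed |C| lies above the Hamming bound, so no 2-ary code of length 6 with d ≥ 3 can have 12 codewords.


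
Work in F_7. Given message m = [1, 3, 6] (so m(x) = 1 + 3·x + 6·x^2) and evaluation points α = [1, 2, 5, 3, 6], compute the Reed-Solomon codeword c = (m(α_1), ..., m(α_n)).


c = [3, 3, 5, 1, 4]

Message polynomial: m(x) = 1 + 3·x + 6·x^2 (mod 7).
For each evaluation point α_i, compute m(α_i) mod 7:
  α_1 = 1: Horner steps 6 → 2 → 3, so m(1) = 3.
  α_2 = 2: Horner steps 6 → 1 → 3, so m(2) = 3.
  α_3 = 5: Horner steps 6 → 5 → 5, so m(5) = 5.
  α_4 = 3: Horner steps 6 → 0 → 1, so m(3) = 1.
  α_5 = 6: Horner steps 6 → 4 → 4, so m(6) = 4.
Codeword c = [3, 3, 5, 1, 4] ∈ F_7^5.


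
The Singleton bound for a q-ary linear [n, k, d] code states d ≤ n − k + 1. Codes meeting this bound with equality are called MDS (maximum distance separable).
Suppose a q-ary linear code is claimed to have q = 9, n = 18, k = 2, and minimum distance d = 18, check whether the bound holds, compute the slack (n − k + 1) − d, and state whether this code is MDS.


Singleton RHS = n − k + 1 = 17, slack = -1, bound violated (no such code; not MDS).

Singleton bound: d ≤ n − k + 1.
Here n = 18, k = 2, so n − k + 1 = 17.
Given d = 18, check d ≤ 17: NO.
Slack = (n − k + 1) − d = -1.
The slack is negative: d = 18 exceeds n − k + 1 = 17 by 1, so the Singleton bound is violated and no linear [18, 2, 18]_9 code can exist. In particular it is not MDS (MDS requires d = n − k + 1 exactly).
Description: the claimed parameters are [18, 2, 18]_9; such a code would be impossible (violates the Singleton bound).


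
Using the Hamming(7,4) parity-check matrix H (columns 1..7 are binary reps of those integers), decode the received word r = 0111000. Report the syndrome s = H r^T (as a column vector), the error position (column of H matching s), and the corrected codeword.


s = (1, 0, 1)^T, error position = 5, corrected codeword c = 0111100

Compute s = H r^T mod 2 one row at a time:
  s_1 = 1 + 0 + 0 + 0 = 1 ≡ 1 (mod 2).
  s_2 = 1 + 1 + 0 + 0 = 2 ≡ 0 (mod 2).
  s_3 = 0 + 1 + 0 + 0 = 1 ≡ 1 (mod 2).
s = (1, 0, 1)^T — this equals column 5 of H (binary 101), so error is at position 5.
Correct: flip bit 5 of r = 0111000 to get c = 0111100.


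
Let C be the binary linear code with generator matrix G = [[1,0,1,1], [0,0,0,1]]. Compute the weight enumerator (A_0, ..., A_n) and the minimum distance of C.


Weight distribution: A_0 = 1, A_1 = 1, A_2 = 1, A_3 = 1. Minimum distance d = 1.

Enumerate all 2^2 = 4 messages m ∈ F_2^2.
For each, compute codeword c = mG in F_2^4, then tally its weight.
  m = 00 → c = 0000, weight = 0.
  m = 10 → c = 1011, weight = 3.
  m = 01 → c = 0001, weight = 1.
  m = 11 → c = 1010, weight = 2.
Tally weights:
  weight 0: 1 codewords.
  weight 1: 1 codewords.
  weight 2: 1 codewords.
  weight 3: 1 codewords.
Minimum distance d = smallest w > 0 with A_w > 0 = 1.
Sanity: Σ A_w = 4 = 2^2 = 4 ✓.


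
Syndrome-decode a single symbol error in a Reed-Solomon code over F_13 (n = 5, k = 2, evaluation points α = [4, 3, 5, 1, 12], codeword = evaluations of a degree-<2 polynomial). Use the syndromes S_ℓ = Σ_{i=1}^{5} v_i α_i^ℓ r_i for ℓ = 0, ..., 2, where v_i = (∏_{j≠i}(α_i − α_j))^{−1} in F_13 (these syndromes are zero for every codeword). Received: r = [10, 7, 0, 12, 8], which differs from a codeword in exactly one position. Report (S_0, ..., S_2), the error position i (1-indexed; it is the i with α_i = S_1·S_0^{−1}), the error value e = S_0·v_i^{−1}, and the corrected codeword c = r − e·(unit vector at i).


S = (6, 6, 6), error at position 4, error magnitude e = 11, c = [10, 7, 0, 1, 8].

Step 1: column multipliers v_i = (∏_{j≠i}(α_i − α_j))^{−1} mod 13.
  i = 1 (α = 4): (4−3)(4−5)(4−1)(4−12) = 1·(−1)·3·(−8) = 24 ≡ 11, so v_1 = 11^{−1} = 6 (mod 13).
  i = 2 (α = 3): (3−4)(3−5)(3−1)(3−12) = (−1)·(−2)·2·(−9) = −36 ≡ 3, so v_2 = 3^{−1} = 9 (mod 13).
  i = 3 (α = 5): (5−4)(5−3)(5−1)(5−12) = 1·2·4·(−7) = −56 ≡ 9, so v_3 = 9^{−1} = 3 (mod 13).
  i = 4 (α = 1): (1−4)(1−3)(1−5)(1−12) = (−3)·(−2)·(−4)·(−11) = 264 ≡ 4, so v_4 = 4^{−1} = 10 (mod 13).
  i = 5 (α = 12): (12−4)(12−3)(12−5)(12−1) = 8·9·7·11 = 5544 ≡ 6, so v_5 = 6^{−1} = 11 (mod 13).
  v = [6, 9, 3, 10, 11].
Step 2: syndromes of r = [10, 7, 0, 12, 8] (all sums mod 13).
  S_0 = Σ v_i r_i = 6·10 + 9·7 + 3·0 + 10·12 + 11·8 = 331 ≡ 6.
  S_1 = Σ v_i α_i r_i = 6·4·10 + 9·3·7 + 3·5·0 + 10·1·12 + 11·12·8 = 1605 ≡ 6.
  α_i^2 mod 13 = [3, 9, 12, 1, 1].
  S_2 = Σ v_i α_i^2 r_i = 6·3·10 + 9·9·7 + 3·12·0 + 10·1·12 + 11·1·8 = 955 ≡ 6.
  S = (6, 6, 6) ≠ 0, so r is not a codeword (an error is present).
Step 3: locate the error. For a single error e at position i, S_ℓ = v_i·e·α_i^ℓ, so α_err = S_1/S_0.
  S_0^{−1} = 6^{−1} = 11 (mod 13), so α_err = 6·11 = 66 ≡ 1 = α_4. Error position i = 4.
  Consistency check: S_2/S_1 = 6·11 = 66 ≡ 1 = α_err ✓ (single-error assumption holds).
Step 4: error magnitude e = S_0/v_4 = S_0·∏_{j≠4}(α_4 − α_j) = 6·4 = 24 ≡ 11 (mod 13).
Step 5: correct position 4: c_4 = r_4 − e = 12 − 11 ≡ 1 (mod 13). Hence c = [10, 7, 0, 1, 8].
  Check: interpolating c through the α_i gives m(x) = 11 + 3·x (degree < 2) with m(α_i) = c_i for every i, so c is indeed a codeword.


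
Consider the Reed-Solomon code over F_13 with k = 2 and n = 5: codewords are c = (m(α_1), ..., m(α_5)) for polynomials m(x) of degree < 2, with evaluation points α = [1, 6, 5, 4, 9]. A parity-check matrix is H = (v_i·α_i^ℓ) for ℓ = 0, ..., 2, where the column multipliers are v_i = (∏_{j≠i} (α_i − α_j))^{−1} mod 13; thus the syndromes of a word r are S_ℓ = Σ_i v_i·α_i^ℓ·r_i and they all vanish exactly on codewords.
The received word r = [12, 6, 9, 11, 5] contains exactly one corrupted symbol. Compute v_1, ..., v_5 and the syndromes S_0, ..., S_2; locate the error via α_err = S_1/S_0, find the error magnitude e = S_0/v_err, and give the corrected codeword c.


S = (11, 3, 2), error at position 3, error magnitude e = 7, c = [12, 6, 2, 11, 5].

Step 1: column multipliers v_i = (∏_{j≠i}(α_i − α_j))^{−1} mod 13.
  i = 1 (α = 1): (1−6)(1−5)(1−4)(1−9) = (−5)·(−4)·(−3)·(−8) = 480 ≡ 12, so v_1 = 12^{−1} = 12 (mod 13).
  i = 2 (α = 6): (6−1)(6−5)(6−4)(6−9) = 5·1·2·(−3) = −30 ≡ 9, so v_2 = 9^{−1} = 3 (mod 13).
  i = 3 (α = 5): (5−1)(5−6)(5−4)(5−9) = 4·(−1)·1·(−4) = 16 ≡ 3, so v_3 = 3^{−1} = 9 (mod 13).
  i = 4 (α = 4): (4−1)(4−6)(4−5)(4−9) = 3·(−2)·(−1)·(−5) = −30 ≡ 9, so v_4 = 9^{−1} = 3 (mod 13).
  i = 5 (α = 9): (9−1)(9−6)(9−5)(9−4) = 8·3·4·5 = 480 ≡ 12, so v_5 = 12^{−1} = 12 (mod 13).
  v = [12, 3, 9, 3, 12].
Step 2: syndromes of r = [12, 6, 9, 11, 5] (all sums mod 13).
  S_0 = Σ v_i r_i = 12·12 + 3·6 + 9·9 + 3·11 + 12·5 = 336 ≡ 11.
  S_1 = Σ v_i α_i r_i = 12·1·12 + 3·6·6 + 9·5·9 + 3·4·11 + 12·9·5 = 1329 ≡ 3.
  α_i^2 mod 13 = [1, 10, 12, 3, 3].
  S_2 = Σ v_i α_i^2 r_i = 12·1·12 + 3·10·6 + 9·12·9 + 3·3·11 + 12·3·5 = 1575 ≡ 2.
  S = (11, 3, 2) ≠ 0, so r is not a codeword (an error is present).
Step 3: locate the error. For a single error e at position i, S_ℓ = v_i·e·α_i^ℓ, so α_err = S_1/S_0.
  S_0^{−1} = 11^{−1} = 6 (mod 13), so α_err = 3·6 = 18 ≡ 5 = α_3. Error position i = 3.
  Consistency check: S_2/S_1 = 2·9 = 18 ≡ 5 = α_err ✓ (single-error assumption holds).
Step 4: error magnitude e = S_0/v_3 = S_0·∏_{j≠3}(α_3 − α_j) = 11·3 = 33 ≡ 7 (mod 13).
Step 5: correct position 3: c_3 = r_3 − e = 9 − 7 ≡ 2 (mod 13). Hence c = [12, 6, 2, 11, 5].
  Check: interpolating c through the α_i gives m(x) = 8 + 4·x (degree < 2) with m(α_i) = c_i for every i, so c is indeed a codeword.


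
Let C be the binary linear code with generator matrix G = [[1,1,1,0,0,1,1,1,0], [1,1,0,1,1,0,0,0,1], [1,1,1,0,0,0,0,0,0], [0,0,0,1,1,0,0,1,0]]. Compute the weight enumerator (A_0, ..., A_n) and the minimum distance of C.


Weight distribution: A_0 = 1, A_3 = 4, A_4 = 4, A_5 = 2, A_6 = 2, A_7 = 2, A_8 = 1. Minimum distance d = 3.

Enumerate all 2^4 = 16 messages m ∈ F_2^4.
For each, compute codeword c = mG in F_2^9, then tally its weight.
  m = 0000 → c = 000000000, weight = 0.
  m = 1000 → c = 111001110, weight = 6.
  m = 0100 → c = 110110001, weight = 5.
  m = 1100 → c = 001111111, weight = 7.
  m = 0010 → c = 111000000, weight = 3.
  m = 1010 → c = 000001110, weight = 3.
  m = 0110 → c = 001110001, weight = 4.
  m = 1110 → c = 110111111, weight = 8.
  m = 0001 → c = 000110010, weight = 3.
  m = 1001 → c = 111111100, weight = 7.
  m = 0101 → c = 110000011, weight = 4.
  m = 1101 → c = 001001101, weight = 4.
  m = 0011 → c = 111110010, weight = 6.
  m = 1011 → c = 000111100, weight = 4.
  m = 0111 → c = 001000011, weight = 3.
  m = 1111 → c = 110001101, weight = 5.
Tally weights:
  weight 0: 1 codewords.
  weight 3: 4 codewords.
  weight 4: 4 codewords.
  weight 5: 2 codewords.
  weight 6: 2 codewords.
  weight 7: 2 codewords.
  weight 8: 1 codewords.
Minimum distance d = smallest w > 0 with A_w > 0 = 3.
Sanity: Σ A_w = 16 = 2^4 = 16 ✓.


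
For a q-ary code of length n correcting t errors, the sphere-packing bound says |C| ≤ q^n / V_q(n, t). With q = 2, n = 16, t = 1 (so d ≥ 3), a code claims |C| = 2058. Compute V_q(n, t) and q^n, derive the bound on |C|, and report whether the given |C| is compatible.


V_q(n, t) = 17, q^n = 65536, Hamming bound = 3855, |C| = 2058 ≤ bound (satisfied).

Step 1: Compute V_q(n, t) = Σ_{j=0}^1 C(n, j) (q−1)^j.
  j = 0: C(16,0)·(1)^0 = 1·1 = 1.
  j = 1: C(16,1)·(1)^1 = 16·1 = 16.
  V_q(n, t) = 1 + 16 = 17.
Step 2: q^n = 2^16 = 65536.
Step 3: Hamming bound ⌊q^n / V_q(n,t)⌋ = ⌊65536/17⌋ = 3855.
Step 4: Compare |C| = 2058 to 3855: satisfied.
The claimed |C| lies below the Hamming bound.


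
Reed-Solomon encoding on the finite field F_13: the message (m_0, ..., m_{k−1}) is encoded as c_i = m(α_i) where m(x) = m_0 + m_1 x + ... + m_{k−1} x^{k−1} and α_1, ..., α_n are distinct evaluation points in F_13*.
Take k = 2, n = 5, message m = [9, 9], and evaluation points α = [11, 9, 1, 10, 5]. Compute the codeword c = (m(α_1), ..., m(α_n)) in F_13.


c = [4, 12, 5, 8, 2]

Message polynomial: m(x) = 9 + 9·x (mod 13).
For each evaluation point α_i, compute m(α_i) mod 13:
  α_1 = 11: Horner steps 9 → 4, so m(11) = 4.
  α_2 = 9: Horner steps 9 → 12, so m(9) = 12.
  α_3 = 1: Horner steps 9 → 5, so m(1) = 5.
  α_4 = 10: Horner steps 9 → 8, so m(10) = 8.
  α_5 = 5: Horner steps 9 → 2, so m(5) = 2.
Codeword c = [4, 12, 5, 8, 2] ∈ F_13^5.


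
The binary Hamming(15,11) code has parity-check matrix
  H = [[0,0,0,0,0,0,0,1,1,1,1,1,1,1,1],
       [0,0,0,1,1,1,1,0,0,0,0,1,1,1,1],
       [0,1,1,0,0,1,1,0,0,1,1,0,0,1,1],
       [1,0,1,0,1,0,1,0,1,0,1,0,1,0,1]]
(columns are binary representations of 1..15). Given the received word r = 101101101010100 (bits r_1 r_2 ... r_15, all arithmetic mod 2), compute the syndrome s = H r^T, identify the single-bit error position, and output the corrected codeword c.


s = (1, 0, 0, 0)^T, error position = 8, corrected codeword c = 101101111010100

Compute s = H r^T mod 2 one row at a time:
  s_1 = 0 + 1 + 0 + 1 + 0 + 1 + 0 + 0 = 3 ≡ 1 (mod 2).
  s_2 = 1 + 0 + 1 + 1 + 0 + 1 + 0 + 0 = 4 ≡ 0 (mod 2).
  s_3 = 0 + 1 + 1 + 1 + 0 + 1 + 0 + 0 = 4 ≡ 0 (mod 2).
  s_4 = 1 + 1 + 0 + 1 + 1 + 1 + 1 + 0 = 6 ≡ 0 (mod 2).
s = (1, 0, 0, 0)^T — this equals column 8 of H (binary 1000), so error is at position 8.
Correct: flip bit 8 of r = 101101101010100 to get c = 101101111010100.


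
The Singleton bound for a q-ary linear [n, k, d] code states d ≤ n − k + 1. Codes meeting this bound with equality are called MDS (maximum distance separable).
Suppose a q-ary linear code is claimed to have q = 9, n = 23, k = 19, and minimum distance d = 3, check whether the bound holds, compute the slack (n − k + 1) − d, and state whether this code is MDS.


Singleton RHS = n − k + 1 = 5, slack = 2, bound satisfied, not MDS.

Singleton bound: d ≤ n − k + 1.
Here n = 23, k = 19, so n − k + 1 = 5.
Given d = 3, check d ≤ 5: YES.
Slack = (n − k + 1) − d = 2.
The code is NOT MDS (slack = 2 > 0).
Description: the claimed parameters are [23, 19, 3]_9; such a code would be non-MDS.


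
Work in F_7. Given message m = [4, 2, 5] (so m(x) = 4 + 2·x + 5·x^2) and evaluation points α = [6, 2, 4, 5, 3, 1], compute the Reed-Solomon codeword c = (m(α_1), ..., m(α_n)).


c = [0, 0, 1, 6, 6, 4]

Message polynomial: m(x) = 4 + 2·x + 5·x^2 (mod 7).
For each evaluation point α_i, compute m(α_i) mod 7:
  α_1 = 6: Horner steps 5 → 4 → 0, so m(6) = 0.
  α_2 = 2: Horner steps 5 → 5 → 0, so m(2) = 0.
  α_3 = 4: Horner steps 5 → 1 → 1, so m(4) = 1.
  α_4 = 5: Horner steps 5 → 6 → 6, so m(5) = 6.
  α_5 = 3: Horner steps 5 → 3 → 6, so m(3) = 6.
  α_6 = 1: Horner steps 5 → 0 → 4, so m(1) = 4.
Codeword c = [0, 0, 1, 6, 6, 4] ∈ F_7^6.


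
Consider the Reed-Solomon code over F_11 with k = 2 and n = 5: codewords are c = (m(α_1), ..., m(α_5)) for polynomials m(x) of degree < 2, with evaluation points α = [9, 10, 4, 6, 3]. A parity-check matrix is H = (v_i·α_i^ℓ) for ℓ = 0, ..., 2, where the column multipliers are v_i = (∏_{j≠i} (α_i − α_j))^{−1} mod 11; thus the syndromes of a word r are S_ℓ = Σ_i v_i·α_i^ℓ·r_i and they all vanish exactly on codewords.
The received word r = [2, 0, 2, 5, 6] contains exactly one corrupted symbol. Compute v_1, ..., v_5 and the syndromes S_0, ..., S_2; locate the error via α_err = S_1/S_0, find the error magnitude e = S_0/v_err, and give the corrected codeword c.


S = (1, 9, 4), error at position 1, error magnitude e = 9, c = [4, 0, 2, 5, 6].

Step 1: column multipliers v_i = (∏_{j≠i}(α_i − α_j))^{−1} mod 11.
  i = 1 (α = 9): (9−10)(9−4)(9−6)(9−3) = (−1)·5·3·6 = −90 ≡ 9, so v_1 = 9^{−1} = 5 (mod 11).
  i = 2 (α = 10): (10−9)(10−4)(10−6)(10−3) = 1·6·4·7 = 168 ≡ 3, so v_2 = 3^{−1} = 4 (mod 11).
  i = 3 (α = 4): (4−9)(4−10)(4−6)(4−3) = (−5)·(−6)·(−2)·1 = −60 ≡ 6, so v_3 = 6^{−1} = 2 (mod 11).
  i = 4 (α = 6): (6−9)(6−10)(6−4)(6−3) = (−3)·(−4)·2·3 = 72 ≡ 6, so v_4 = 6^{−1} = 2 (mod 11).
  i = 5 (α = 3): (3−9)(3−10)(3−4)(3−6) = (−6)·(−7)·(−1)·(−3) = 126 ≡ 5, so v_5 = 5^{−1} = 9 (mod 11).
  v = [5, 4, 2, 2, 9].
Step 2: syndromes of r = [2, 0, 2, 5, 6] (all sums mod 11).
  S_0 = Σ v_i r_i = 5·2 + 4·0 + 2·2 + 2·5 + 9·6 = 78 ≡ 1.
  S_1 = Σ v_i α_i r_i = 5·9·2 + 4·10·0 + 2·4·2 + 2·6·5 + 9·3·6 = 328 ≡ 9.
  α_i^2 mod 11 = [4, 1, 5, 3, 9].
  S_2 = Σ v_i α_i^2 r_i = 5·4·2 + 4·1·0 + 2·5·2 + 2·3·5 + 9·9·6 = 576 ≡ 4.
  S = (1, 9, 4) ≠ 0, so r is not a codeword (an error is present).
Step 3: locate the error. For a single error e at position i, S_ℓ = v_i·e·α_i^ℓ, so α_err = S_1/S_0.
  S_0^{−1} = 1^{−1} = 1 (mod 11), so α_err = 9·1 = 9 ≡ 9 = α_1. Error position i = 1.
  Consistency check: S_2/S_1 = 4·5 = 20 ≡ 9 = α_err ✓ (single-error assumption holds).
Step 4: error magnitude e = S_0/v_1 = S_0·∏_{j≠1}(α_1 − α_j) = 1·9 = 9 ≡ 9 (mod 11).
Step 5: correct position 1: c_1 = r_1 − e = 2 − 9 ≡ 4 (mod 11). Hence c = [4, 0, 2, 5, 6].
  Check: interpolating c through the α_i gives m(x) = 7 + 7·x (degree < 2) with m(α_i) = c_i for every i, so c is indeed a codeword.


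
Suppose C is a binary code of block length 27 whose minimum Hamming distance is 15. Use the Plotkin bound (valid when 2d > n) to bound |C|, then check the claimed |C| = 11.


Plotkin bound M ≤ 10; given |C| = 11 > bound (violated).

Check applicability: 2d = 30, n = 27.
2d − n = 3 > 0, so Plotkin applies.
Compute d/(2d−n) = 15/3 ≈ 5.0000.
⌊d/(2d−n)⌋ = 5.
Plotkin bound: M ≤ 2·5 = 10.
Given |C| = 11, check: VIOLATED.
This |C| is above the Plotkin bound, so no binary code with n = 27, d = 15 and 11 codewords exists.


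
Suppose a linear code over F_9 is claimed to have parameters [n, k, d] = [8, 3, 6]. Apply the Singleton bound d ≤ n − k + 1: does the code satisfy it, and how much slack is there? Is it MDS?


Singleton RHS = n − k + 1 = 6, slack = 0, bound satisfied, MDS.

Singleton bound: d ≤ n − k + 1.
Here n = 8, k = 3, so n − k + 1 = 6.
Given d = 6, check d ≤ 6: YES.
Slack = (n − k + 1) − d = 0.
The code is MDS (slack = 0).
Description: the claimed parameters are [8, 3, 6]_9; such a code would be MDS (meets Singleton bound).


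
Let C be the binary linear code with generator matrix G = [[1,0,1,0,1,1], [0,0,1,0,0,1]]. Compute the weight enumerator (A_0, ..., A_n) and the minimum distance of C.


Weight distribution: A_0 = 1, A_2 = 2, A_4 = 1. Minimum distance d = 2.

Enumerate all 2^2 = 4 messages m ∈ F_2^2.
For each, compute codeword c = mG in F_2^6, then tally its weight.
  m = 00 → c = 000000, weight = 0.
  m = 10 → c = 101011, weight = 4.
  m = 01 → c = 001001, weight = 2.
  m = 11 → c = 100010, weight = 2.
Tally weights:
  weight 0: 1 codewords.
  weight 2: 2 codewords.
  weight 4: 1 codewords.
Minimum distance d = smallest w > 0 with A_w > 0 = 2.
Sanity: Σ A_w = 4 = 2^2 = 4 ✓.


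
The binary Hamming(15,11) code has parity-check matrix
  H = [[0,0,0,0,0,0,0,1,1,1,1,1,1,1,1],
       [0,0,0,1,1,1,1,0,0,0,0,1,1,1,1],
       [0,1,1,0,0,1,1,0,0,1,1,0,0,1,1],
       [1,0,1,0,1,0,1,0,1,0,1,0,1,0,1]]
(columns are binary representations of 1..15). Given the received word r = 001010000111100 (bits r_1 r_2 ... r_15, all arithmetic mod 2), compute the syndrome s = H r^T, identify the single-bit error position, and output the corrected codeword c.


s = (0, 1, 1, 0)^T, error position = 6, corrected codeword c = 001011000111100

Compute s = H r^T mod 2 one row at a time:
  s_1 = 0 + 0 + 1 + 1 + 1 + 1 + 0 + 0 = 4 ≡ 0 (mod 2).
  s_2 = 0 + 1 + 0 + 0 + 1 + 1 + 0 + 0 = 3 ≡ 1 (mod 2).
  s_3 = 0 + 1 + 0 + 0 + 1 + 1 + 0 + 0 = 3 ≡ 1 (mod 2).
  s_4 = 0 + 1 + 1 + 0 + 0 + 1 + 1 + 0 = 4 ≡ 0 (mod 2).
s = (0, 1, 1, 0)^T — this equals column 6 of H (binary 0110), so error is at position 6.
Correct: flip bit 6 of r = 001010000111100 to get c = 001011000111100.


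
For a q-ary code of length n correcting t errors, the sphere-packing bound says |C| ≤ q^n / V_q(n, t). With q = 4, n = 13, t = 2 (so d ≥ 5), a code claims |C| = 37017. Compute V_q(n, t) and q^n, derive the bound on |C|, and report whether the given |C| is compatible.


V_q(n, t) = 742, q^n = 67108864, Hamming bound = 90443, |C| = 37017 ≤ bound (satisfied).

Step 1: Compute V_q(n, t) = Σ_{j=0}^2 C(n, j) (q−1)^j.
  j = 0: C(13,0)·(3)^0 = 1·1 = 1.
  j = 1: C(13,1)·(3)^1 = 13·3 = 39.
  j = 2: C(13,2)·(3)^2 = 78·9 = 702.
  V_q(n, t) = 1 + 39 + 702 = 742.
Step 2: q^n = 4^13 = 67108864.
Step 3: Hamming bound ⌊q^n / V_q(n,t)⌋ = ⌊67108864/742⌋ = 90443.
Step 4: Compare |C| = 37017 to 90443: satisfied.
The claimed |C| lies below the Hamming bound.


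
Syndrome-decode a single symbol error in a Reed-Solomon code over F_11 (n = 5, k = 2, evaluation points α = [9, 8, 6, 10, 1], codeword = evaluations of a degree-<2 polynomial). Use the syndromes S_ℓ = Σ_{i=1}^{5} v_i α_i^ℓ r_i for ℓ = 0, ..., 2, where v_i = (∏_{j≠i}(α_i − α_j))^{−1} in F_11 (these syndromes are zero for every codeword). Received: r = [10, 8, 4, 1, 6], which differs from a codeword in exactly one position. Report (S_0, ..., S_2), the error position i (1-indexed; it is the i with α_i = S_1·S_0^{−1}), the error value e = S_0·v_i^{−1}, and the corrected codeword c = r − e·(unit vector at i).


S = (1, 1, 1), error at position 5, error magnitude e = 1, c = [10, 8, 4, 1, 5].

Step 1: column multipliers v_i = (∏_{j≠i}(α_i − α_j))^{−1} mod 11.
  i = 1 (α = 9): (9−8)(9−6)(9−10)(9−1) = 1·3·(−1)·8 = −24 ≡ 9, so v_1 = 9^{−1} = 5 (mod 11).
  i = 2 (α = 8): (8−9)(8−6)(8−10)(8−1) = (−1)·2·(−2)·7 = 28 ≡ 6, so v_2 = 6^{−1} = 2 (mod 11).
  i = 3 (α = 6): (6−9)(6−8)(6−10)(6−1) = (−3)·(−2)·(−4)·5 = −120 ≡ 1, so v_3 = 1^{−1} = 1 (mod 11).
  i = 4 (α = 10): (10−9)(10−8)(10−6)(10−1) = 1·2·4·9 = 72 ≡ 6, so v_4 = 6^{−1} = 2 (mod 11).
  i = 5 (α = 1): (1−9)(1−8)(1−6)(1−10) = (−8)·(−7)·(−5)·(−9) = 2520 ≡ 1, so v_5 = 1^{−1} = 1 (mod 11).
  v = [5, 2, 1, 2, 1].
Step 2: syndromes of r = [10, 8, 4, 1, 6] (all sums mod 11).
  S_0 = Σ v_i r_i = 5·10 + 2·8 + 1·4 + 2·1 + 1·6 = 78 ≡ 1.
  S_1 = Σ v_i α_i r_i = 5·9·10 + 2·8·8 + 1·6·4 + 2·10·1 + 1·1·6 = 628 ≡ 1.
  α_i^2 mod 11 = [4, 9, 3, 1, 1].
  S_2 = Σ v_i α_i^2 r_i = 5·4·10 + 2·9·8 + 1·3·4 + 2·1·1 + 1·1·6 = 364 ≡ 1.
  S = (1, 1, 1) ≠ 0, so r is not a codeword (an error is present).
Step 3: locate the error. For a single error e at position i, S_ℓ = v_i·e·α_i^ℓ, so α_err = S_1/S_0.
  S_0^{−1} = 1^{−1} = 1 (mod 11), so α_err = 1·1 = 1 ≡ 1 = α_5. Error position i = 5.
  Consistency check: S_2/S_1 = 1·1 = 1 ≡ 1 = α_err ✓ (single-error assumption holds).
Step 4: error magnitude e = S_0/v_5 = S_0·∏_{j≠5}(α_5 − α_j) = 1·1 = 1 ≡ 1 (mod 11).
Step 5: correct position 5: c_5 = r_5 − e = 6 − 1 ≡ 5 (mod 11). Hence c = [10, 8, 4, 1, 5].
  Check: interpolating c through the α_i gives m(x) = 3 + 2·x (degree < 2) with m(α_i) = c_i for every i, so c is indeed a codeword.


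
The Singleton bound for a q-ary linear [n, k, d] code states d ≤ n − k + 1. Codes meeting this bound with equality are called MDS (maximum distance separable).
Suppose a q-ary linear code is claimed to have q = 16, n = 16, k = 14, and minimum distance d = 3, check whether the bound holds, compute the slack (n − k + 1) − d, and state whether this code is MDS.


Singleton RHS = n − k + 1 = 3, slack = 0, bound satisfied, MDS.

Singleton bound: d ≤ n − k + 1.
Here n = 16, k = 14, so n − k + 1 = 3.
Given d = 3, check d ≤ 3: YES.
Slack = (n − k + 1) − d = 0.
The code is MDS (slack = 0).
Description: the claimed parameters are [16, 14, 3]_16; such a code would be MDS (meets Singleton bound).


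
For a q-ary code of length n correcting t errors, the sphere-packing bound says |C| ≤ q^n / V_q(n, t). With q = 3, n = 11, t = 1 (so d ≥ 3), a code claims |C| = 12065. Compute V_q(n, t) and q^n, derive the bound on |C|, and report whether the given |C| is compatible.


V_q(n, t) = 23, q^n = 177147, Hamming bound = 7702, |C| = 12065 > bound (violated).

Step 1: Compute V_q(n, t) = Σ_{j=0}^1 C(n, j) (q−1)^j.
  j = 0: C(11,0)·(2)^0 = 1·1 = 1.
  j = 1: C(11,1)·(2)^1 = 11·2 = 22.
  V_q(n, t) = 1 + 22 = 23.
Step 2: q^n = 3^11 = 177147.
Step 3: Hamming bound ⌊q^n / V_q(n,t)⌋ = ⌊177147/23⌋ = 7702.
Step 4: Compare |C| = 12065 to 7702: violated.
The claimed |C| lies above the Hamming bound, so no 3-ary code of length 11 with d ≥ 3 can have 12065 codewords.


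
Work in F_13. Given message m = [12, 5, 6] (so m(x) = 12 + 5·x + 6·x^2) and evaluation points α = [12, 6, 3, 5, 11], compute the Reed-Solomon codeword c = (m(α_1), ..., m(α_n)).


c = [0, 11, 3, 5, 0]

Message polynomial: m(x) = 12 + 5·x + 6·x^2 (mod 13).
For each evaluation point α_i, compute m(α_i) mod 13:
  α_1 = 12: Horner steps 6 → 12 → 0, so m(12) = 0.
  α_2 = 6: Horner steps 6 → 2 → 11, so m(6) = 11.
  α_3 = 3: Horner steps 6 → 10 → 3, so m(3) = 3.
  α_4 = 5: Horner steps 6 → 9 → 5, so m(5) = 5.
  α_5 = 11: Horner steps 6 → 6 → 0, so m(11) = 0.
Codeword c = [0, 11, 3, 5, 0] ∈ F_13^5.


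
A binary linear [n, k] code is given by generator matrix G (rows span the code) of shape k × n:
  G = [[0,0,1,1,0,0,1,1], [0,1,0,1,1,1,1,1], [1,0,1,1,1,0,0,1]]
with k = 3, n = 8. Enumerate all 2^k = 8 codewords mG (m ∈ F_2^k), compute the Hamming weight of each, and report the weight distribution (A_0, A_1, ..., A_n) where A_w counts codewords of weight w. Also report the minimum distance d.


Weight distribution: A_0 = 1, A_3 = 1, A_4 = 2, A_5 = 3, A_6 = 1. Minimum distance d = 3.

Enumerate all 2^3 = 8 messages m ∈ F_2^3.
For each, compute codeword c = mG in F_2^8, then tally its weight.
  m = 000 → c = 00000000, weight = 0.
  m = 100 → c = 00110011, weight = 4.
  m = 010 → c = 01011111, weight = 6.
  m = 110 → c = 01101100, weight = 4.
  m = 001 → c = 10111001, weight = 5.
  m = 101 → c = 10001010, weight = 3.
  m = 011 → c = 11100110, weight = 5.
  m = 111 → c = 11010101, weight = 5.
Tally weights:
  weight 0: 1 codewords.
  weight 3: 1 codewords.
  weight 4: 2 codewords.
  weight 5: 3 codewords.
  weight 6: 1 codewords.
Minimum distance d = smallest w > 0 with A_w > 0 = 3.
Sanity: Σ A_w = 8 = 2^3 = 8 ✓.


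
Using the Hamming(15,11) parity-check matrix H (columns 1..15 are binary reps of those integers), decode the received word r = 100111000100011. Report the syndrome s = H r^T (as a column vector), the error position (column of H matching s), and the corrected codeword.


s = (1, 1, 0, 1)^T, error position = 13, corrected codeword c = 100111000100111

Compute s = H r^T mod 2 one row at a time:
  s_1 = 0 + 0 + 1 + 0 + 0 + 0 + 1 + 1 = 3 ≡ 1 (mod 2).
  s_2 = 1 + 1 + 1 + 0 + 0 + 0 + 1 + 1 = 5 ≡ 1 (mod 2).
  s_3 = 0 + 0 + 1 + 0 + 1 + 0 + 1 + 1 = 4 ≡ 0 (mod 2).
  s_4 = 1 + 0 + 1 + 0 + 0 + 0 + 0 + 1 = 3 ≡ 1 (mod 2).
s = (1, 1, 0, 1)^T — this equals column 13 of H (binary 1101), so error is at position 13.
Correct: flip bit 13 of r = 100111000100011 to get c = 100111000100111.
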